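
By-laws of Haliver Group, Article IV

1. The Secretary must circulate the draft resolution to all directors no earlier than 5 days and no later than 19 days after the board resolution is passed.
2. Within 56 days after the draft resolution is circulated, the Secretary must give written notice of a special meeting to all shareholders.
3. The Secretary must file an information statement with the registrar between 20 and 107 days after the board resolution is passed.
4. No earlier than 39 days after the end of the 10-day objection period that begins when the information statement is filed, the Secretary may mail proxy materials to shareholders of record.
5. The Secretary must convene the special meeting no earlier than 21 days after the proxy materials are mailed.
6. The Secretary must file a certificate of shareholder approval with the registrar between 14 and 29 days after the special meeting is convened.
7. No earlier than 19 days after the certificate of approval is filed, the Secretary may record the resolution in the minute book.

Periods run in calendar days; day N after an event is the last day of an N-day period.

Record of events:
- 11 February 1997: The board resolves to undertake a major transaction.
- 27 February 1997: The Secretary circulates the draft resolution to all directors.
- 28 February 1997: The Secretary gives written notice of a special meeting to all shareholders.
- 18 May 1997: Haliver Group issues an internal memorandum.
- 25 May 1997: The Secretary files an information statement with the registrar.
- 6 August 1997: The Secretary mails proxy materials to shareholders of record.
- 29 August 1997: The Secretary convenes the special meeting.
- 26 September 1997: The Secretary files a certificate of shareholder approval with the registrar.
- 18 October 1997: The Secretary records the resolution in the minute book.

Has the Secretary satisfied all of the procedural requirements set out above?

(1) the permitted window runs from 11 February 1997 + 5 = 16 February 1997 to 11 February 1997 + 19 = 2 March 1997; done 27 February 1997 — within the window.
(2) due by 27 February 1997 + 56 days = 24 April 1997; done 28 February 1997 — timely.
(3) the permitted window runs from 11 February 1997 + 20 = 3 March 1997 to 11 February 1997 + 107 = 29 May 1997; 25 May 1997 falls inside that range.
(4) permitted from 4 June 1997 + 39 days = 13 July 1997 onward; done 6 August 1997, after the minimum wait.
(5) permitted from 6 August 1997 + 21 days = 27 August 1997 onward; 29 August 1997 is on or after that date.
(6) the permitted window runs from 29 August 1997 + 14 = 12 September 1997 to 29 August 1997 + 29 = 27 September 1997; done 26 September 1997 — within the window.
(7) permitted from 26 September 1997 + 19 days = 15 October 1997 onward; 18 October 1997 is on or after that date.

Yes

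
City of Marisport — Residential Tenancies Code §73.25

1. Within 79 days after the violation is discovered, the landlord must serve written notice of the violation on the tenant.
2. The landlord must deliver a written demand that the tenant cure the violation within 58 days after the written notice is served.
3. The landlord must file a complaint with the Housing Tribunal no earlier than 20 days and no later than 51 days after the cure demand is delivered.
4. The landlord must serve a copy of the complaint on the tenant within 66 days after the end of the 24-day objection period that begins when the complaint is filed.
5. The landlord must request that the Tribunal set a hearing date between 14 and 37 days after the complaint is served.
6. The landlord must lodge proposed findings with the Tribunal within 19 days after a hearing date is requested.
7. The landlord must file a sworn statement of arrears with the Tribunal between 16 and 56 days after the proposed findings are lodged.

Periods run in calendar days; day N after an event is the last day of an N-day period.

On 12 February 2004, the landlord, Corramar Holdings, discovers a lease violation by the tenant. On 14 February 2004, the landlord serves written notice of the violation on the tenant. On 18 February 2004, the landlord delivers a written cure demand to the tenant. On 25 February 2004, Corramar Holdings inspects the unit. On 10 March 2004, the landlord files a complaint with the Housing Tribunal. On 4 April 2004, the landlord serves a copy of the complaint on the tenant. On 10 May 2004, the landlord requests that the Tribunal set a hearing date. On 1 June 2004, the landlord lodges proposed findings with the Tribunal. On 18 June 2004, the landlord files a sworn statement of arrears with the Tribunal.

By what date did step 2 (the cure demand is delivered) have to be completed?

12 April 2004

Step 2 runs from 14 February 2004, when the written notice is served. 58 days after 14 February 2004 is 12 April 2004.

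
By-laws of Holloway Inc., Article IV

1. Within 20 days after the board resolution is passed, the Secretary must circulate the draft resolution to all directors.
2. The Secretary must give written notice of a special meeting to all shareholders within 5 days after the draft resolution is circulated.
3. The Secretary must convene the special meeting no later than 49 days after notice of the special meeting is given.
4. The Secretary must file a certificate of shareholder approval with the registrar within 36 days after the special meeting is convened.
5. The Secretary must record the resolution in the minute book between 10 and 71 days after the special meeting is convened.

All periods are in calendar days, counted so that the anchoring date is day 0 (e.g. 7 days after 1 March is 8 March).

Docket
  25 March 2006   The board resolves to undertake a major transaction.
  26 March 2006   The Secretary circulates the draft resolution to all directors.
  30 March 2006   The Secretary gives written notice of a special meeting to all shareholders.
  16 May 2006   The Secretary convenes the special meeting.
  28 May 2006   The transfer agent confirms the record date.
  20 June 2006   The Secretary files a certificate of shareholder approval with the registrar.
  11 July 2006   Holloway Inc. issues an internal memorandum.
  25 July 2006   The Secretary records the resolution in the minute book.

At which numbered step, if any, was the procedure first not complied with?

None — every step was satisfied

Step 1: 20 days after 25 March 2006 (when the board resolution is passed) is 14 April 2006; 26 March 2006 is within that limit.
Step 2: 5 days after 26 March 2006 (when the draft resolution is circulated) is 31 March 2006; done 30 March 2006 — timely.
Step 3: 49 days after 30 March 2006 (when notice of the special meeting is given) is 18 May 2006; 16 May 2006 is within that limit.
Step 4: 36 days after 16 May 2006 (when the special meeting is convened) is 21 June 2006; done 20 June 2006 — timely.
Step 5: the window is 10–71 days after 16 May 2006 (when the special meeting is convened), so 26 May 2006 through 26 July 2006; done 25 July 2006, which is between those dates.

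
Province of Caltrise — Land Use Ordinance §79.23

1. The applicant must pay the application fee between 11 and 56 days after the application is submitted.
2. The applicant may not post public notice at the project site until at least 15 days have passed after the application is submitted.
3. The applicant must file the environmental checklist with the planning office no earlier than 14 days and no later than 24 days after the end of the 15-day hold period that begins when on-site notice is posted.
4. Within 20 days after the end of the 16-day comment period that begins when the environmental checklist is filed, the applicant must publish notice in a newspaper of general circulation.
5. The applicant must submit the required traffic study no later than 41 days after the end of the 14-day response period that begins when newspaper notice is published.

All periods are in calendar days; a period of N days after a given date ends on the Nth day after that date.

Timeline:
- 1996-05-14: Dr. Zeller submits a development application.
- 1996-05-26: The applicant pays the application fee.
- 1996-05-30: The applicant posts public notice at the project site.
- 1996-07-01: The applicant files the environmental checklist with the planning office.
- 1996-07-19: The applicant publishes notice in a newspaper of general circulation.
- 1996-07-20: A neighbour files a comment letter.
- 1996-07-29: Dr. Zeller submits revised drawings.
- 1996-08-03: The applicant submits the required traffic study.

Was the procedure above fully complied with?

(1) the permitted window runs from 1996-05-14 + 11 = 1996-05-25 to 1996-05-14 + 56 = 1996-07-09; done 1996-05-26 — within the window.
(2) permitted from 1996-05-14 + 15 days = 1996-05-29 onward; done 1996-05-30 — permitted.
(3) the permitted window runs from 1996-06-14 + 14 = 1996-06-28 to 1996-06-14 + 24 = 1996-07-08; done 1996-07-01 — within the window.
(4) due by 1996-07-17 + 20 days = 1996-08-06; completed 1996-07-19, before the deadline.
(5) due by 1996-08-02 + 41 days = 1996-09-12; done 1996-08-03 — timely.

Yes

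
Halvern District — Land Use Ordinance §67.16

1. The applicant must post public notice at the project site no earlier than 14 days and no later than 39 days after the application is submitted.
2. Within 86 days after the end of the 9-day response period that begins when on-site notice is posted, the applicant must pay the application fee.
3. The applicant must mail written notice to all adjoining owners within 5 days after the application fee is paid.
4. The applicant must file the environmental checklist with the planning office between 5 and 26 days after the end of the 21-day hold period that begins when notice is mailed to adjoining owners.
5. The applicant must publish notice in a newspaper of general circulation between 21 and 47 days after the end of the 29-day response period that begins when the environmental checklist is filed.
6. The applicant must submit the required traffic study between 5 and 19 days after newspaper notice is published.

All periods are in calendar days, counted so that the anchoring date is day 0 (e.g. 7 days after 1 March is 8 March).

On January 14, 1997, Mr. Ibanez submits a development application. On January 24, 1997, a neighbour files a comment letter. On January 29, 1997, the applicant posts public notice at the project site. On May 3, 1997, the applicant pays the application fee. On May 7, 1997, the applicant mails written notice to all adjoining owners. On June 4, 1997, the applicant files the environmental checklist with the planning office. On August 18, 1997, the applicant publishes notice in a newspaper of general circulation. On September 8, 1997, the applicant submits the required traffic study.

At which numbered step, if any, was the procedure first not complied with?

Step 6

Step 1: the window is 14–39 days after January 14, 1997 (when the application is submitted), so January 28, 1997 through February 22, 1997; done January 29, 1997, which is between those dates.
Step 2: 86 days after February 7, 1997 (end of the 9-day response period, which began when on-site notice is posted on January 29, 1997) is May 4, 1997; done May 3, 1997 — timely.
Step 3: 5 days after May 3, 1997 (when the application fee is paid) is May 8, 1997; May 7, 1997 is within that limit.
Step 4: the window is 5–26 days after May 28, 1997 (end of the 21-day hold period, which began when notice is mailed to adjoining owners on May 7, 1997), so June 2, 1997 through June 23, 1997; done June 4, 1997 — within the window.
Step 5: the window is 21–47 days after July 3, 1997 (end of the 29-day response period, which began when the environmental checklist is filed on June 4, 1997), so July 24, 1997 through August 19, 1997; done August 18, 1997 — within the window.
Step 6: the window is 5–19 days after August 18, 1997 (when newspaper notice is published), so August 23, 1997 through September 6, 1997; done September 8, 1997 — 2 days after the window closed.
No need to go further; step 6 was not satisfied.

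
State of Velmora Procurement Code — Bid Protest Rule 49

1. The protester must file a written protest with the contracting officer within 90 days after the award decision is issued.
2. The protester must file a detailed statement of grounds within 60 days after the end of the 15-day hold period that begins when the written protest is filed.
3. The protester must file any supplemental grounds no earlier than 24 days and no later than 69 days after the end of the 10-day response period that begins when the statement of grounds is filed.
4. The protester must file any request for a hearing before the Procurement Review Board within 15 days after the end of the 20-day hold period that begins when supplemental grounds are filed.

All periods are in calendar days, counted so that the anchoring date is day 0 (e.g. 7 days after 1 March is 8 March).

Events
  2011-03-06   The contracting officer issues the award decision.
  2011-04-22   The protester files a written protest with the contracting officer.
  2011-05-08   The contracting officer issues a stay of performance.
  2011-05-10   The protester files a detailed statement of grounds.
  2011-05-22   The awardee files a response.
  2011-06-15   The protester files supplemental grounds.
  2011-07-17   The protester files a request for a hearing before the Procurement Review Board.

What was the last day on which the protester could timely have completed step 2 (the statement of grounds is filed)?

The written protest is filed on 2011-04-22; the 15-day hold period therefore ends 2011-05-07, and step 2 runs from that date. 60 days after 2011-05-07 is 2011-07-06.

2011-07-06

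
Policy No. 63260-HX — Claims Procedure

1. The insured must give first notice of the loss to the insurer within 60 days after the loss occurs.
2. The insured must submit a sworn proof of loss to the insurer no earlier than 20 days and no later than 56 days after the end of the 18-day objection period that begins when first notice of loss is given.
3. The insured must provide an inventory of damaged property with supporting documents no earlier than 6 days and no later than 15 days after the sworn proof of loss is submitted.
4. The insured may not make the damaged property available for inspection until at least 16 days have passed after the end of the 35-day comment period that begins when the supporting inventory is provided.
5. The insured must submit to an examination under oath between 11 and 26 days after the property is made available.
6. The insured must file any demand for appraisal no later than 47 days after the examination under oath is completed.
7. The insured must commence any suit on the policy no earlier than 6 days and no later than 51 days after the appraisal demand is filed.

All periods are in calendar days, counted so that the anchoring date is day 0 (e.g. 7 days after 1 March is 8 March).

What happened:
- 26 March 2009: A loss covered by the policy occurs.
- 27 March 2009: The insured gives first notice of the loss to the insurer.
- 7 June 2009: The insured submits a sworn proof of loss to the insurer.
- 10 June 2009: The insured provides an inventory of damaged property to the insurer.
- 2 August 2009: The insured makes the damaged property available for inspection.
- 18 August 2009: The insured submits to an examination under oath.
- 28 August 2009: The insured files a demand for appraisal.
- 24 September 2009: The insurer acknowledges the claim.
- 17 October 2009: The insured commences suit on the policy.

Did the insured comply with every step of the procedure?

Step 1: 60 days after 26 March 2009 (when the loss occurs) is 25 May 2009; completed 27 March 2009, before the deadline.
Step 2: the window is 20–56 days after 14 April 2009 (end of the 18-day objection period, which began when first notice of loss is given on 27 March 2009), so 4 May 2009 through 9 June 2009; done 7 June 2009 — within the window.
Step 3: the window is 6–15 days after 7 June 2009 (when the sworn proof of loss is submitted), so 13 June 2009 through 22 June 2009; done 10 June 2009 — 3 days before the window opened.

No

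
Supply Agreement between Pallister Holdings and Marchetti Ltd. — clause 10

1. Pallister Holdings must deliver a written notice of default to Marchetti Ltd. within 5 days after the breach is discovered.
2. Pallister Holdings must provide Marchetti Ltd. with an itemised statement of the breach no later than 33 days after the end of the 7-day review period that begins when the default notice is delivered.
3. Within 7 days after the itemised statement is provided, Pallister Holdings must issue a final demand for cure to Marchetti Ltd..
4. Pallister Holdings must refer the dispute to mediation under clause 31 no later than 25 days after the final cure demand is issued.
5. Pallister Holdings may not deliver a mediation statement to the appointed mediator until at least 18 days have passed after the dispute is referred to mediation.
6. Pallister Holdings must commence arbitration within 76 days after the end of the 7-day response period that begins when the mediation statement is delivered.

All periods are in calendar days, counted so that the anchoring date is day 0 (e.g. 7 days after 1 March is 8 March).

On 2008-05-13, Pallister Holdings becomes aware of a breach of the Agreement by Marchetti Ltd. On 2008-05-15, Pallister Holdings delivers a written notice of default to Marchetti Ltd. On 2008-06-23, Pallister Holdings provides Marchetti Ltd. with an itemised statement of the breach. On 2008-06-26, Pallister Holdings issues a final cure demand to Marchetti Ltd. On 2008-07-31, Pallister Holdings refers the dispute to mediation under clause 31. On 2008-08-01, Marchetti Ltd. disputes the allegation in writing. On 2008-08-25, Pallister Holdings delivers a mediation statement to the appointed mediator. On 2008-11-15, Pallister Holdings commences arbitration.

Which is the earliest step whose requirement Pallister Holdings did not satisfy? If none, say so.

Step 1 — counting 5 days from 2008-05-13 (when the breach is discovered) gives a deadline of 2008-05-18; completed 2008-05-15, before the deadline.
Step 2 — counting 33 days from 2008-05-22 (end of the 7-day review period, which began when the default notice is delivered on 2008-05-15) gives a deadline of 2008-06-24; 2008-06-23 is within that limit.
Step 3 — counting 7 days from 2008-06-23 (when the itemised statement is provided) gives a deadline of 2008-06-30; completed 2008-06-26, before the deadline.
Step 4 — counting 25 days from 2008-06-26 (when the final cure demand is issued) gives a deadline of 2008-07-21; 2008-07-31 misses that deadline by 10 days.

Step 4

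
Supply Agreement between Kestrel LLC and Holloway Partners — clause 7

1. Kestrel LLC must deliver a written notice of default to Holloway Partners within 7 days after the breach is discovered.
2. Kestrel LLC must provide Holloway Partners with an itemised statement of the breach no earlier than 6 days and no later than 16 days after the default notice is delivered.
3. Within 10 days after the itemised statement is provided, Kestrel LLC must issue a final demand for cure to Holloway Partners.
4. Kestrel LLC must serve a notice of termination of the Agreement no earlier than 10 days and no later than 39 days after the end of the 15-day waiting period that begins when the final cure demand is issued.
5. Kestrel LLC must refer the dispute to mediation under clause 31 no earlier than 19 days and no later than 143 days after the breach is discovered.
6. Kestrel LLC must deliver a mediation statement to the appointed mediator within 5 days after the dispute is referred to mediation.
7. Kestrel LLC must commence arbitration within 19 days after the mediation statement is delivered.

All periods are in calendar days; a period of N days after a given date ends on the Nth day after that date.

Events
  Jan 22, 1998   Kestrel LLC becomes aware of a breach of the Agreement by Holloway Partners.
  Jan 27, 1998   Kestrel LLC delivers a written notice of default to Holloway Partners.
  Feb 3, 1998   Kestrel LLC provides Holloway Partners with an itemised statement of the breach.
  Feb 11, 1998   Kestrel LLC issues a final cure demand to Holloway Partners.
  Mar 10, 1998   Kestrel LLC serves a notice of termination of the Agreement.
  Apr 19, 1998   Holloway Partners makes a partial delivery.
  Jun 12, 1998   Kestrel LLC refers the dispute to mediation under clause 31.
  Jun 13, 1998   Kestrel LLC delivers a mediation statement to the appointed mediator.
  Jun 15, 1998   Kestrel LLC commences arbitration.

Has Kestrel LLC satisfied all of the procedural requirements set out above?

(1) due by Jan 22, 1998 + 7 days = Jan 29, 1998; done Jan 27, 1998 — timely.
(2) the permitted window runs from Jan 27, 1998 + 6 = Feb 2, 1998 to Jan 27, 1998 + 16 = Feb 12, 1998; Feb 3, 1998 falls inside that range.
(3) due by Feb 3, 1998 + 10 days = Feb 13, 1998; Feb 11, 1998 is within that limit.
(4) the permitted window runs from Feb 26, 1998 + 10 = Mar 8, 1998 to Feb 26, 1998 + 39 = Apr 6, 1998; Mar 10, 1998 falls inside that range.
(5) the permitted window runs from Jan 22, 1998 + 19 = Feb 10, 1998 to Jan 22, 1998 + 143 = Jun 14, 1998; done Jun 12, 1998, which is between those dates.
(6) due by Jun 12, 1998 + 5 days = Jun 17, 1998; Jun 13, 1998 is within that limit.
(7) due by Jun 13, 1998 + 19 days = Jul 2, 1998; Jun 15, 1998 is within that limit.

Yes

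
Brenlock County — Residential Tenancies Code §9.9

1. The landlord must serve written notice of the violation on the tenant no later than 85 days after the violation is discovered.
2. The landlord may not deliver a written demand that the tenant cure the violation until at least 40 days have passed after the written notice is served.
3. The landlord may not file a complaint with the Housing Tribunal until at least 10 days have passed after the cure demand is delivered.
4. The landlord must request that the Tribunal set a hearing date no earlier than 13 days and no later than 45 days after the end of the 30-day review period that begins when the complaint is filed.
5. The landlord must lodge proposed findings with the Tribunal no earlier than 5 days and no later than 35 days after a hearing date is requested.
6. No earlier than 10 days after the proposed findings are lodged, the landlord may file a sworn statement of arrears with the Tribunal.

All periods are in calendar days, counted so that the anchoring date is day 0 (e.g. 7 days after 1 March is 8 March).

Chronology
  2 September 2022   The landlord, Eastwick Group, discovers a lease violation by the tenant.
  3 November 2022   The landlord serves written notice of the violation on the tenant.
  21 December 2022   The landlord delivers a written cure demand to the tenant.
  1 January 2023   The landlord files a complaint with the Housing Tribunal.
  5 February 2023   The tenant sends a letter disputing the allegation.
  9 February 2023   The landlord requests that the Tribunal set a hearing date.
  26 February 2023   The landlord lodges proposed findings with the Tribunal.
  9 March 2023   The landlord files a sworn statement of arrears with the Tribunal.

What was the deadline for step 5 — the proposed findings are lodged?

Step 5 runs from 9 February 2023, when a hearing date is requested. The window is 5–35 days after 9 February 2023; it closes on 16 March 2023.

16 March 2023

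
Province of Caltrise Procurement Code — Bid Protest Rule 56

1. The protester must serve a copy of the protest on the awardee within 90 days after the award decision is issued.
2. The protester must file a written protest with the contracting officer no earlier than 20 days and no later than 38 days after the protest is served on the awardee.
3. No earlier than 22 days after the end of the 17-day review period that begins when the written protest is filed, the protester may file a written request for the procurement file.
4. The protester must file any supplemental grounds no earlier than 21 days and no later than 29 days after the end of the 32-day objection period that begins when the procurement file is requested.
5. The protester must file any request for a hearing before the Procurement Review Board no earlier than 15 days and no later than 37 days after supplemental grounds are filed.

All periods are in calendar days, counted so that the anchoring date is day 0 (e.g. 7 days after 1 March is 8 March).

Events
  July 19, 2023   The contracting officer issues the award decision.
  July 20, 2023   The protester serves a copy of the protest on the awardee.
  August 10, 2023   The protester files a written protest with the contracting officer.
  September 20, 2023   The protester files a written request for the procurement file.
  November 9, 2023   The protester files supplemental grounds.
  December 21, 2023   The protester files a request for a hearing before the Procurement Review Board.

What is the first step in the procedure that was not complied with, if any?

Step 4

Step 1 — counting 90 days from July 19, 2023 (when the award decision is issued) gives a deadline of October 17, 2023; done July 20, 2023 — timely.
Step 2 — 20 and 38 days from July 20, 2023 (when the protest is served on the awardee) are August 9, 2023 and August 27, 2023 respectively; done August 10, 2023 — within the window.
Step 3 — must wait 22 days from August 27, 2023 (end of the 17-day review period, which began when the written protest is filed on August 10, 2023), so not before September 18, 2023; done September 20, 2023 — permitted.
Step 4 — 21 and 29 days from October 22, 2023 (end of the 32-day objection period, which began when the procurement file is requested on September 20, 2023) are November 12, 2023 and November 20, 2023 respectively; done November 9, 2023 — 3 days before the window opened.
The analysis stops there.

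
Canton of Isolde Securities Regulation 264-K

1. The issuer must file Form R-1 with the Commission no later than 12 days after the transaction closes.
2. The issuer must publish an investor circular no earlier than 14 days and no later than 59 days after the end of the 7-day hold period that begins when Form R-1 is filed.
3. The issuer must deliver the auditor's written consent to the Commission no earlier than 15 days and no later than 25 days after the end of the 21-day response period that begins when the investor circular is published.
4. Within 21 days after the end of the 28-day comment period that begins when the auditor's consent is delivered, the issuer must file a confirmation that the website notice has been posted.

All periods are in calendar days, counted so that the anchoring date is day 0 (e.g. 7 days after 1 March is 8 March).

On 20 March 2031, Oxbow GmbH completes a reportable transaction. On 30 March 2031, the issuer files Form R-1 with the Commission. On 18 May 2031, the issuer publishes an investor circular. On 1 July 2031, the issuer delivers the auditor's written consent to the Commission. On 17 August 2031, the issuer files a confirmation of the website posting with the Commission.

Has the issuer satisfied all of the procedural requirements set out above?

Step 1 — counting 12 days from 20 March 2031 (when the transaction closes) gives a deadline of 1 April 2031; done 30 March 2031 — timely.
Step 2 — 14 and 59 days from 6 April 2031 (end of the 7-day hold period, which began when Form R-1 is filed on 30 March 2031) are 20 April 2031 and 4 June 2031 respectively; 18 May 2031 falls inside that range.
Step 3 — 15 and 25 days from 8 June 2031 (end of the 21-day response period, which began when the investor circular is published on 18 May 2031) are 23 June 2031 and 3 July 2031 respectively; 1 July 2031 falls inside that range.
Step 4 — counting 21 days from 29 July 2031 (end of the 28-day comment period, which began when the auditor's consent is delivered on 1 July 2031) gives a deadline of 19 August 2031; 17 August 2031 is within that limit.

Yes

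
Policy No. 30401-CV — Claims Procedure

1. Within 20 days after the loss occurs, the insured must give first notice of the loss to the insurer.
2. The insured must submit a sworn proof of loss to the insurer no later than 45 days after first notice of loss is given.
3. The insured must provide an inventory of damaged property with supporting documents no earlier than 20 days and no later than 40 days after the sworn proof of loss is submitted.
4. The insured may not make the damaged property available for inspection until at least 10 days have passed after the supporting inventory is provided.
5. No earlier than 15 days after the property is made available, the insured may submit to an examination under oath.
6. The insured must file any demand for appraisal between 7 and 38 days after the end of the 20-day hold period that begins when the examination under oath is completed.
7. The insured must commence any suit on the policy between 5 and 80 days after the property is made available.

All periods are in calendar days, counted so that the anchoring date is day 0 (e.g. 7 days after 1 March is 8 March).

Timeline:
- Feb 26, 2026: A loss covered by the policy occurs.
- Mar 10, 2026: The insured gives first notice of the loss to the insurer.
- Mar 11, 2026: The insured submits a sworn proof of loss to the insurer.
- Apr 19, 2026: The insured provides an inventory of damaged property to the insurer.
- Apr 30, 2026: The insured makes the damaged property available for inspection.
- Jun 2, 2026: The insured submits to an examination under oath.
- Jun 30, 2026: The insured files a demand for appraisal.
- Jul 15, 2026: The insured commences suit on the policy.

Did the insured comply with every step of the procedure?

Step 1 — counting 20 days from Feb 26, 2026 (when the loss occurs) gives a deadline of Mar 18, 2026; completed Mar 10, 2026, before the deadline.
Step 2 — counting 45 days from Mar 10, 2026 (when first notice of loss is given) gives a deadline of Apr 24, 2026; Mar 11, 2026 is within that limit.
Step 3 — 20 and 40 days from Mar 11, 2026 (when the sworn proof of loss is submitted) are Mar 31, 2026 and Apr 20, 2026 respectively; done Apr 19, 2026 — within the window.
Step 4 — must wait 10 days from Apr 19, 2026 (when the supporting inventory is provided), so not before Apr 29, 2026; done Apr 30, 2026, after the minimum wait.
Step 5 — must wait 15 days from Apr 30, 2026 (when the property is made available), so not before May 15, 2026; Jun 2, 2026 is on or after that date.
Step 6 — 7 and 38 days from Jun 22, 2026 (end of the 20-day hold period, which began when the examination under oath is completed on Jun 2, 2026) are Jun 29, 2026 and Jul 30, 2026 respectively; done Jun 30, 2026 — within the window.
Step 7 — 5 and 80 days from Apr 30, 2026 (when the property is made available) are May 5, 2026 and Jul 19, 2026 respectively; Jul 15, 2026 falls inside that range.

Yes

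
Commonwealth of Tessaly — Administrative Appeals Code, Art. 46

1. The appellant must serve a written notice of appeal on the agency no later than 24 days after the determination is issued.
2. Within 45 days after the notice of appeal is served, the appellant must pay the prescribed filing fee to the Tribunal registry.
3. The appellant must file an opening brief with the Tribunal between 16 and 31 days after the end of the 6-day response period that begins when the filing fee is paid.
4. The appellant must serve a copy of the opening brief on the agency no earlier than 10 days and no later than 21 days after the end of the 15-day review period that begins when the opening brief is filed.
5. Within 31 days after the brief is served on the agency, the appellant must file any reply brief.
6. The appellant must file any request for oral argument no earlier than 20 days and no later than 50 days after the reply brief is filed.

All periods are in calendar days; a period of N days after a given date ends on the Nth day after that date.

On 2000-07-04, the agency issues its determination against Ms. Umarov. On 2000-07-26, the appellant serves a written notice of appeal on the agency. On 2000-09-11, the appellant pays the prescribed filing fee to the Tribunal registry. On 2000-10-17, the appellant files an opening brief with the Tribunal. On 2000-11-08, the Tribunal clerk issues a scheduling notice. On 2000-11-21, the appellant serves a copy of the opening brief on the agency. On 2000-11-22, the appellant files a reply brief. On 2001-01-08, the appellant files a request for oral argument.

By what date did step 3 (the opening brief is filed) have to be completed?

The filing fee is paid on 2000-09-11; the 6-day response period therefore ends 2000-09-17, and step 3 runs from that date. The window is 16–31 days after 2000-09-17; it closes on 2000-10-18.

2000-10-18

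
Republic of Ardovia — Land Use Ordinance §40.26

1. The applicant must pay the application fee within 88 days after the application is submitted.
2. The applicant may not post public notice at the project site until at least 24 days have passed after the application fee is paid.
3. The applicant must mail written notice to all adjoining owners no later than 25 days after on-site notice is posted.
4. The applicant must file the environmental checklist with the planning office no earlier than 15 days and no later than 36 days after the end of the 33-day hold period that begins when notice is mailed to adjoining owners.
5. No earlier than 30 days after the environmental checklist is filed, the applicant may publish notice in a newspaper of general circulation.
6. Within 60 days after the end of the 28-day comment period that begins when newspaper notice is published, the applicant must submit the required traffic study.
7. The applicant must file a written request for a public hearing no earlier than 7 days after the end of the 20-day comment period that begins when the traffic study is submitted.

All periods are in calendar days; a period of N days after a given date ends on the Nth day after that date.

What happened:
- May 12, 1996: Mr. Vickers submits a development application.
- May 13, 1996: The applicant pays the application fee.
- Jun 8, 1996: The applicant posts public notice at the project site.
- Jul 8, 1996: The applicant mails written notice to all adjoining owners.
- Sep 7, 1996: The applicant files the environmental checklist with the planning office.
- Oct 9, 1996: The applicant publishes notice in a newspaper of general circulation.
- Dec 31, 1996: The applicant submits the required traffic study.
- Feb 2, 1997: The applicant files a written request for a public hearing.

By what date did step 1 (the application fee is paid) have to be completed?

Aug 8, 1996

Step 1 runs from May 12, 1996, when the application is submitted. 88 days after May 12, 1996 is Aug 8, 1996.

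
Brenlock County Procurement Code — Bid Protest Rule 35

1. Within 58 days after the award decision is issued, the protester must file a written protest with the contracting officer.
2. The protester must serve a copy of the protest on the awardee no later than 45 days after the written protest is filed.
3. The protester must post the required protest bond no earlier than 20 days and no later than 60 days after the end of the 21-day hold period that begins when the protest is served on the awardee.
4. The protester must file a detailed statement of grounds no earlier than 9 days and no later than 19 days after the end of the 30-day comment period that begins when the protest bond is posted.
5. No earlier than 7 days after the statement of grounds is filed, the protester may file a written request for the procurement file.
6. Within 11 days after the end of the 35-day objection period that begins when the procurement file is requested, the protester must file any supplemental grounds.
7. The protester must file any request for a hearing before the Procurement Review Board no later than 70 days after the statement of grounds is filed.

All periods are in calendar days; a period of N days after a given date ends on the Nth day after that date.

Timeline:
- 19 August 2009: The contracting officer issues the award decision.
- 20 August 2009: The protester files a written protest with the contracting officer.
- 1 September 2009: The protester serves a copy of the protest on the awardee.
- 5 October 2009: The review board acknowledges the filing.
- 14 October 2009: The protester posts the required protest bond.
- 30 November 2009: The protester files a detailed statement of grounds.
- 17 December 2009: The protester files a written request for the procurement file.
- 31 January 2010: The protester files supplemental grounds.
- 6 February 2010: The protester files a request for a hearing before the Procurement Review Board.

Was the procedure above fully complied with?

Yes

Step 1: 58 days after 19 August 2009 (when the award decision is issued) is 16 October 2009; completed 20 August 2009, before the deadline.
Step 2: 45 days after 20 August 2009 (when the written protest is filed) is 4 October 2009; 1 September 2009 is within that limit.
Step 3: the window is 20–60 days after 22 September 2009 (end of the 21-day hold period, which began when the protest is served on the awardee on 1 September 2009), so 12 October 2009 through 21 November 2009; done 14 October 2009 — within the window.
Step 4: the window is 9–19 days after 13 November 2009 (end of the 30-day comment period, which began when the protest bond is posted on 14 October 2009), so 22 November 2009 through 2 December 2009; done 30 November 2009, which is between those dates.
Step 5: the earliest permitted date is 7 days after 30 November 2009 (when the statement of grounds is filed), i.e. 7 December 2009; done 17 December 2009, after the minimum wait.
Step 6: 11 days after 21 January 2010 (end of the 35-day objection period, which began when the procurement file is requested on 17 December 2009) is 1 February 2010; 31 January 2010 is within that limit.
Step 7: 70 days after 30 November 2009 (when the statement of grounds is filed) is 8 February 2010; completed 6 February 2010, before the deadline.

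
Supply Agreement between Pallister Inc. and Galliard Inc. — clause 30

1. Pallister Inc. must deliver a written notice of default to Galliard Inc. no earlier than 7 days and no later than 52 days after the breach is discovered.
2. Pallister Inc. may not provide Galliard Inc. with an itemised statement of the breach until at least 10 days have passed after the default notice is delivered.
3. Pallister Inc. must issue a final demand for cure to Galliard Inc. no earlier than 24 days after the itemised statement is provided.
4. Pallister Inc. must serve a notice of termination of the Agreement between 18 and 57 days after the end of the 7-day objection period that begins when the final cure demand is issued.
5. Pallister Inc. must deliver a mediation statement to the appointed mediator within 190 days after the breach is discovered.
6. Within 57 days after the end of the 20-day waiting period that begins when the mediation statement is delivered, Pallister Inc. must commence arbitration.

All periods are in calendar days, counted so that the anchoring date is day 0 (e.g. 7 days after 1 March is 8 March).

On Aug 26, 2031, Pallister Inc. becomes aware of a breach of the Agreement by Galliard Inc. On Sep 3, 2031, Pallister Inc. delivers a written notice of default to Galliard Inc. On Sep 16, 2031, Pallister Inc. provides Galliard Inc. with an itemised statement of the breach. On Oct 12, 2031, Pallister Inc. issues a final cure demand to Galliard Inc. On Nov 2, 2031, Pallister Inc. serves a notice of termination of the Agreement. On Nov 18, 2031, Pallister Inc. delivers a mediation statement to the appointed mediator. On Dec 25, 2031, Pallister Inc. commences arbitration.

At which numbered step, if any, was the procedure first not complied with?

Step 4

(1) the permitted window runs from Aug 26, 2031 + 7 = Sep 2, 2031 to Aug 26, 2031 + 52 = Oct 17, 2031; Sep 3, 2031 falls inside that range.
(2) permitted from Sep 3, 2031 + 10 days = Sep 13, 2031 onward; done Sep 16, 2031, after the minimum wait.
(3) permitted from Sep 16, 2031 + 24 days = Oct 10, 2031 onward; done Oct 12, 2031 — permitted.
(4) the permitted window runs from Oct 19, 2031 + 18 = Nov 6, 2031 to Oct 19, 2031 + 57 = Dec 15, 2031; Nov 2, 2031 is 4 days too early.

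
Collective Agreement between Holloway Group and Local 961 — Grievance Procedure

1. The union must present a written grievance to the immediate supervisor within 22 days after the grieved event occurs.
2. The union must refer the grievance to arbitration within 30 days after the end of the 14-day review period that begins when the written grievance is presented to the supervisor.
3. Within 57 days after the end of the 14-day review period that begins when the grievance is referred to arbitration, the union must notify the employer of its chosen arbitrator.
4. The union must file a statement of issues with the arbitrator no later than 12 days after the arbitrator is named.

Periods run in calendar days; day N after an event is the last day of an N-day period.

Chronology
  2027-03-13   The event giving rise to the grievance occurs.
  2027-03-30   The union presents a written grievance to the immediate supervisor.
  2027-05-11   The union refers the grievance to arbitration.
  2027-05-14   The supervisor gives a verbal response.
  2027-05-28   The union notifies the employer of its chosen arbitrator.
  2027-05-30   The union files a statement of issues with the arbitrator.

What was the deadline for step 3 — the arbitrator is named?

The grievance is referred to arbitration on 2027-05-11; the 14-day review period therefore ends 2027-05-25, and step 3 runs from that date. 57 days after 2027-05-25 is 2027-07-21.

2027-07-21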